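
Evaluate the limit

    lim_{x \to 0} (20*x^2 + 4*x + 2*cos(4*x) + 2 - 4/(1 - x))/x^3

Substitution gives 0/0; apply L'Hôpital's rule 3 times.
After differentiating numerator and denominator 3 times the quotient is (128*sin(4*x) - 24/(x - 1)^4)/(6); at x = 0 this is -4.

-4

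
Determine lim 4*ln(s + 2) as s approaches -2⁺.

-∞

As s → -2⁺, s + 2 → 0⁺ and ln(s + 2) → −∞.
Multiplying by 4 gives -∞.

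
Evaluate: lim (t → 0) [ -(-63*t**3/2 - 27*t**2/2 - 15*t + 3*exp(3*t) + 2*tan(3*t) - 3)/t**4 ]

Substitution gives 0/0 (the numerator vanishes to order 4).
Expand each term to order t^4: the coefficient of t^4 in 3·e^(3t) is 81/8 and in 2·tan(3t) is 0.
Lower-order terms cancel with the polynomial part, so the numerator is (81/8)·t^4 + o(t^4), and the limit is (81/8)/(-1) = -81/8.

-81/8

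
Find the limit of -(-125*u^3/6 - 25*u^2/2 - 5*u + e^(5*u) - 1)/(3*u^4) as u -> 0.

Direct substitution gives 0/0.
Apply L'Hôpital: lim (-125*u^2/2 - 25*u + 5*e^(5*u) - 5)/(-12*u^3), still 0/0.
Apply L'Hôpital: lim (-125*u + 25*e^(5*u) - 25)/(-36*u^2), still 0/0.
Apply L'Hôpital: lim (125*e^(5*u) - 125)/(-72*u), still 0/0.
After 4 applications of L'Hôpital's rule the quotient is (625*e^(5*u))/(-72); substituting u = 0 gives -625/72.

-625/72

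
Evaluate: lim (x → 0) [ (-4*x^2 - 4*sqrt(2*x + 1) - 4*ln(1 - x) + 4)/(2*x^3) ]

-1/3

Substitution gives 0/0; apply L'Hôpital's rule 3 times.
After differentiating numerator and denominator 3 times the quotient is (-12/(2*x + 1)^(5/2) - 8/(x - 1)^3)/(12); at x = 0 this is -1/3.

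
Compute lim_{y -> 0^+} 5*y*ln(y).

This is a 0·(−∞) form. Rewrite as 5·ln(y) / y^(−1) and apply L'Hôpital:
the derivative quotient is 5·(1/y) / (−1·y^(−2)) = (-5/1)·y^1 → 0.

0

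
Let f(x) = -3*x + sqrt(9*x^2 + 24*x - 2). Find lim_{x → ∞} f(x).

4

This has the form ∞ − ∞. Multiply and divide by the conjugate √(9*x^2 + 24*x - 2) + 3x.
That gives (24x - 2) / (√(9*x^2 + 24*x - 2) + 3x).
Divide numerator and denominator by x: the limit is 24/(2·3) = 4.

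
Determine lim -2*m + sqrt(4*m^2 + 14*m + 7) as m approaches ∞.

An ∞ − ∞ form. Rationalising with the conjugate, the difference becomes (14m + 7) / (√(4*m^2 + 14*m + 7) + 2m).
For large m the denominator behaves like 2·2m, so the quotient tends to 14/4 = 7/2.

7/2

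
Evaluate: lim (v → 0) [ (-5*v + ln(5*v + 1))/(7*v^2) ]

Direct substitution gives 0/0.
Apply L'Hôpital: lim (-5 + 5/(5*v + 1))/(14*v), still 0/0.
After 2 applications of L'Hôpital's rule the quotient is (-25/(5*v + 1)^2)/(14); substituting v = 0 gives -25/14.

-25/14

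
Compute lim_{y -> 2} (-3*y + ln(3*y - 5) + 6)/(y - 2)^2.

-9/2

Direct substitution gives 0/0.
Apply L'Hôpital: lim (-3 + 3/(3*y - 5))/(2*y - 4), still 0/0.
After 2 applications of L'Hôpital's rule the quotient is (-9/(3*y - 5)^2)/(2); substituting y = 2 gives -9/2.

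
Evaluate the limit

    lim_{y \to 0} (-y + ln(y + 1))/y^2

-1/2

Direct substitution gives 0/0.
Apply L'Hôpital: lim (-1 + 1/(y + 1))/(2*y), still 0/0.
After 2 applications of L'Hôpital's rule the quotient is (-1/(y + 1)^2)/(2); substituting y = 0 gives -1/2.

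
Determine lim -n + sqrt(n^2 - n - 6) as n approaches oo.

-1/2

An ∞ − ∞ form. Rationalising with the conjugate, the difference becomes (-n - 6) / (√(n^2 - n - 6) + n).
For large n the denominator behaves like 2·n, so the quotient tends to -1/2 = -1/2.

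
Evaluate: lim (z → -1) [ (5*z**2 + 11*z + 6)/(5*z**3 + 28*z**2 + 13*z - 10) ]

Direct substitution gives 0/0, so factor. Both numerator and denominator have (z + 1) as a factor.
After cancelling, the expression reduces to (5*z + 6)/(5*z^2 + 23*z - 10).
Substituting z = -1 gives -1/28.

-1/28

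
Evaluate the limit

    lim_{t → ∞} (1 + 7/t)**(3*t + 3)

e^(21)

Write it as [(1 + 7/t)^t]^(3) · (1 + 7/t)^(3). The bracketed term tends to e^(7) and the second factor to 1, so the limit is e^(21).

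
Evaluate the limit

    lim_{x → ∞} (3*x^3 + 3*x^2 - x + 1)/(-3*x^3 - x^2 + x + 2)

Numerator and denominator both have degree 3.
Dividing every term by x^3, all lower-order terms vanish and the limit is the ratio of leading coefficients, 3/(-3) = -1.

-1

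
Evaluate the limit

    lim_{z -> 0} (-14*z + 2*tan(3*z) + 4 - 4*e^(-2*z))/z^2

-8

Substitution gives 0/0; apply L'Hôpital's rule 2 times.
After differentiating numerator and denominator 2 times the quotient is (36*tan(3*z)/cos(3*z)^2 - 16*e^(-2*z))/(2); at z = 0 this is -8.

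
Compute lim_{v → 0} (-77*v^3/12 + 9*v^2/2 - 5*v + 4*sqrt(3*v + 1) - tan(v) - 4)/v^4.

-405/32

Substitution gives 0/0 (the numerator vanishes to order 4).
Expand each term to order v^4: the coefficient of v^4 in 4·√(1 + 3v) is -405/32 and in −tan(v) is 0.
Lower-order terms cancel with the polynomial part, so the numerator is (-405/32)·v^4 + o(v^4), and the limit is (-405/32)/(1) = -405/32.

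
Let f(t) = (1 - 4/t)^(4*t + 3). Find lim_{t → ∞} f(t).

The base → 1 and the exponent → ∞: a 1^∞ form.
Take logarithms: (4t + 3)·ln(1 - 4/t). Since ln(1+u) ~ u for small u, this behaves like (4t)·(-4/t) → -16.
So the limit is e^(-16).

e^(-16)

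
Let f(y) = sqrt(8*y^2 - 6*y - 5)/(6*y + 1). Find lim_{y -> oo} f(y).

√(2)/3

For large |y|, √(8*y^2 - 6*y - 5) ≈ √8·|y| and the denominator ≈ 6y.
Since y → +∞, |y| = y, giving √8/(6) = √(2)/3.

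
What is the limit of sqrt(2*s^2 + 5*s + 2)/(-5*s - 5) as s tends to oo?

-√(2)/5

For large |s|, √(2*s^2 + 5*s + 2) ≈ √2·|s| and the denominator ≈ -5s.
Since s → +∞, |s| = s, giving √2/(-5) = -√(2)/5.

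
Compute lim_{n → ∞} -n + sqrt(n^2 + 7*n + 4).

This has the form ∞ − ∞. Multiply and divide by the conjugate √(n^2 + 7*n + 4) + n.
That gives (7n + 4) / (√(n^2 + 7*n + 4) + n).
Divide numerator and denominator by n: the limit is 7/(2·1) = 7/2.

7/2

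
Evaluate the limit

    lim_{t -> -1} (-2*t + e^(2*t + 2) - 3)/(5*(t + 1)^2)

Direct substitution gives 0/0.
Apply L'Hôpital: lim (2*e^(2*t + 2) - 2)/(10*t + 10), still 0/0.
After 2 applications of L'Hôpital's rule the quotient is (4*e^(2*t + 2))/(10); substituting t = -1 gives 2/5.

2/5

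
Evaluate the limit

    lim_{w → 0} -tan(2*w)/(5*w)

Substitution gives 0/0.
Since tan(u)/u → 1 as u → 0, tan(2w)/(2w) → 1 and the limit is 2/(-5) = -2/5.

-2/5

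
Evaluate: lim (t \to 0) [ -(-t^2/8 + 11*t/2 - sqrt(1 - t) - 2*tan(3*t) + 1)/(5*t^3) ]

287/80

Substitution gives 0/0 (the numerator vanishes to order 3).
Expand each term to order t^3: the coefficient of t^3 in −√(1 - t) is 1/16 and in -2·tan(3t) is -18.
Lower-order terms cancel with the polynomial part, so the numerator is (-287/16)·t^3 + o(t^3), and the limit is (-287/16)/(-5) = 287/80.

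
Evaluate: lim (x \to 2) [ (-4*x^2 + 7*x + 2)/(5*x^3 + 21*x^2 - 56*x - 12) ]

-9/88

At x = 2 both the top and bottom vanish — a removable singularity. Factoring out (x - 2) from each leaves (-4*x - 1)/(5*x^2 + 31*x + 6), which at x = 2 equals -9/88.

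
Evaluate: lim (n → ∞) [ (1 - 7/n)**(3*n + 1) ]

e^(-21)

The base → 1 and the exponent → ∞: a 1^∞ form.
Take logarithms: (3n + 1)·ln(1 - 7/n). Since ln(1+u) ~ u for small u, this behaves like (3n)·(-7/n) → -21.
So the limit is e^(-21).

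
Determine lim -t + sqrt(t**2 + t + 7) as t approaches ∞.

1/2

An ∞ − ∞ form. Rationalising with the conjugate, the difference becomes (t + 7) / (√(t^2 + t + 7) + t).
For large t the denominator behaves like 2·t, so the quotient tends to 1/2 = 1/2.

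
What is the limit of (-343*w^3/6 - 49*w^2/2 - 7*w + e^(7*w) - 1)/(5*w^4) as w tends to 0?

2401/120

Direct substitution gives 0/0.
Apply L'Hôpital: lim (-343*w^2/2 - 49*w + 7*e^(7*w) - 7)/(20*w^3), still 0/0.
Apply L'Hôpital: lim (-343*w + 49*e^(7*w) - 49)/(60*w^2), still 0/0.
Apply L'Hôpital: lim (343*e^(7*w) - 343)/(120*w), still 0/0.
After 4 applications of L'Hôpital's rule the quotient is (2401*e^(7*w))/(120); substituting w = 0 gives 2401/120.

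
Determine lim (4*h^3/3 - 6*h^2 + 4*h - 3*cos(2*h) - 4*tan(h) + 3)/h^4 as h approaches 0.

-2

Substitution gives 0/0; apply L'Hôpital's rule 4 times.
After differentiating numerator and denominator 4 times the quotient is (-48*cos(2*h) - 96*tan(h)^5 - 160*tan(h)^3 - 64*tan(h))/(24); at h = 0 this is -2.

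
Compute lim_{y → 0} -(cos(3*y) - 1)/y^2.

Direct substitution gives 0/0.
Apply L'Hôpital: lim (-3*sin(3*y))/(-2*y), still 0/0.
After 2 applications of L'Hôpital's rule the quotient is (-9*cos(3*y))/(-2); substituting y = 0 gives 9/2.

9/2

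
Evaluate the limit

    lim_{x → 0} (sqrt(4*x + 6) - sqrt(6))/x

√(6)/3

Substitution gives 0/0. Multiply numerator and denominator by the conjugate √(6 + 4x) + √6.
The numerator becomes (6 + 4x) − 6 = 4x, so the expression simplifies to 4/(√(6 + 4x) + √6).
Letting x → 0 gives 4/(2√6) = √(6)/3.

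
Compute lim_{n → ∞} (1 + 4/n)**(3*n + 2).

e^(12)

Let L be the limit and take ln: ln L = lim (3n + 2)·ln(1 + 4/n) = lim (3n + 2)·(4/n + O(1/n²)) = 12.
Hence L = e^(12).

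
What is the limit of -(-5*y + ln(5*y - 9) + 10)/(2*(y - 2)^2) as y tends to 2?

25/4

Direct substitution gives 0/0.
Apply L'Hôpital: lim (-5 + 5/(5*y - 9))/(8 - 4*y), still 0/0.
After 2 applications of L'Hôpital's rule the quotient is (-25/(5*y - 9)^2)/(-4); substituting y = 2 gives 25/4.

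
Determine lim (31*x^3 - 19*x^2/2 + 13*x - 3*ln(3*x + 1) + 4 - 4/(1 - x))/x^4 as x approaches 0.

Substitution gives 0/0; apply L'Hôpital's rule 4 times.
After differentiating numerator and denominator 4 times the quotient is (1458/(3*x + 1)^4 + 96/(x - 1)^5)/(24); at x = 0 this is 227/4.

227/4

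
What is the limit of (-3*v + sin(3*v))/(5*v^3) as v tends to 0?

-9/10

Direct substitution gives 0/0.
Apply L'Hôpital: lim (3*cos(3*v) - 3)/(15*v^2), still 0/0.
Apply L'Hôpital: lim (-9*sin(3*v))/(30*v), still 0/0.
After 3 applications of L'Hôpital's rule the quotient is (-27*cos(3*v))/(30); substituting v = 0 gives -9/10.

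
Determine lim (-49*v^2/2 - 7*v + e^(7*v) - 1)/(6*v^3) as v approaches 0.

343/36

Direct substitution gives 0/0.
Apply L'Hôpital: lim (-49*v + 7*e^(7*v) - 7)/(18*v^2), still 0/0.
Apply L'Hôpital: lim (49*e^(7*v) - 49)/(36*v), still 0/0.
After 3 applications of L'Hôpital's rule the quotient is (343*e^(7*v))/(36); substituting v = 0 gives 343/36.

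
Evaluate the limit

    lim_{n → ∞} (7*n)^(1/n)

1

Base → ∞ and exponent → 0: an ∞^0 form.
Take logs: (1/n)·ln(7·n^1) = (ln 7 + 1·ln n)/n → 0.
So the limit is e^0 = 1.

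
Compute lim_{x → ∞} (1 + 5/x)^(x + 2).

e^(5)

The base → 1 and the exponent → ∞: a 1^∞ form.
Take logarithms: (x + 2)·ln(1 + 5/x). Since ln(1+u) ~ u for small u, this behaves like (x)·(5/x) → 5.
So the limit is e^(5).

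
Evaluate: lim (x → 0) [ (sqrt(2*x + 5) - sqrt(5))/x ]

√(5)/5

A 0/0 form; rationalise with √(5 + 2x) + √5. This collapses the numerator to 2x, leaving 2/(√(5 + 2x) + √5) → 2/(2√5) = √(5)/5.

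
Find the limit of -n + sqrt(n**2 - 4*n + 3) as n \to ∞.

An ∞ − ∞ form. Rationalising with the conjugate, the difference becomes (-4n + 3) / (√(n^2 - 4*n + 3) + n).
For large n the denominator behaves like 2·n, so the quotient tends to -4/2 = -2.

-2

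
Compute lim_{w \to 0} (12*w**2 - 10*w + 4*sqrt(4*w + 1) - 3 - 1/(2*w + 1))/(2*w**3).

12

Substitution gives 0/0; apply L'Hôpital's rule 3 times.
After differentiating numerator and denominator 3 times the quotient is (96/(4*w + 1)^(5/2) + 48/(2*w + 1)^4)/(12); at w = 0 this is 12.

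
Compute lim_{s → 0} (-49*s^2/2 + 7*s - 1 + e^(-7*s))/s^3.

Direct substitution gives 0/0.
Apply L'Hôpital: lim (-49*s + 7 - 7*e^(-7*s))/(3*s^2), still 0/0.
Apply L'Hôpital: lim (-49 + 49*e^(-7*s))/(6*s), still 0/0.
After 3 applications of L'Hôpital's rule the quotient is (-343*e^(-7*s))/(6); substituting s = 0 gives -343/6.

-343/6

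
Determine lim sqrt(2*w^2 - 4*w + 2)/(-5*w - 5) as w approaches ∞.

-√(2)/5

For large |w|, √(2*w^2 - 4*w + 2) ≈ √2·|w| and the denominator ≈ -5w.
Since w → +∞, |w| = w, giving √2/(-5) = -√(2)/5.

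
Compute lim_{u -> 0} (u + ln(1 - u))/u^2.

Direct substitution gives 0/0.
Apply L'Hôpital: lim (1 - 1/(1 - u))/(2*u), still 0/0.
After 2 applications of L'Hôpital's rule the quotient is (-1/(1 - u)^2)/(2); substituting u = 0 gives -1/2.

-1/2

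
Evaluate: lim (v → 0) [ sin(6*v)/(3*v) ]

2

Substitution gives 0/0.
Write it as (6/3)·sin(6v)/(6v); since sin(u)/u → 1, the limit is 2.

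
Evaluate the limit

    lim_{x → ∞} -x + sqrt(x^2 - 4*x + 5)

An ∞ − ∞ form. Rationalising with the conjugate, the difference becomes (-4x + 5) / (√(x^2 - 4*x + 5) + x).
For large x the denominator behaves like 2·x, so the quotient tends to -4/2 = -2.

-2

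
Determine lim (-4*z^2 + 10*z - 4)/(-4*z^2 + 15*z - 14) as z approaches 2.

Since z = 2 makes numerator and denominator zero, (z - 2) divides both.
Cancelling it gives (2 - 4*z)/(7 - 4*z); now plug in z = 2 to get 6.

6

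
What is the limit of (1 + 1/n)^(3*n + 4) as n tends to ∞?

e^(3)

Write it as [(1 + 1/n)^n]^(3) · (1 + 1/n)^(4). The bracketed term tends to e^(1) and the second factor to 1, so the limit is e^(3).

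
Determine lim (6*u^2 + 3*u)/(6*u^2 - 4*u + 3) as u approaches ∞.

1

Numerator and denominator both have degree 2.
Dividing every term by u^2, all lower-order terms vanish and the limit is the ratio of leading coefficients, 6/(6) = 1.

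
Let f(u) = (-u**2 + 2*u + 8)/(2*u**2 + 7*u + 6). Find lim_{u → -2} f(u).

-6

Since u = -2 makes numerator and denominator zero, (u + 2) divides both.
Cancelling it gives (4 - u)/(2*u + 3); now plug in u = -2 to get -6.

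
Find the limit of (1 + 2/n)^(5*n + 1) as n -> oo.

e^(10)

Write it as [(1 + 2/n)^n]^(5) · (1 + 2/n)^(1). The bracketed term tends to e^(2) and the second factor to 1, so the limit is e^(10).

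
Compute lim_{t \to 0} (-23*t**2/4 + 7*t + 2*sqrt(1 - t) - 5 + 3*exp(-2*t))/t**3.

Substitution gives 0/0 (the numerator vanishes to order 3).
Expand each term to order t^3: the coefficient of t^3 in 2·√(1 - t) is -1/8 and in 3·e^(-2t) is -4.
Lower-order terms cancel with the polynomial part, so the numerator is (-33/8)·t^3 + o(t^3), and the limit is (-33/8)/(1) = -33/8.

-33/8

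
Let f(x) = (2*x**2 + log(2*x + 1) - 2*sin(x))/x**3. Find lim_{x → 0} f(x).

Substitution gives 0/0 (the numerator vanishes to order 3).
Expand each term to order x^3: the coefficient of x^3 in ln(1 + 2x) is 8/3 and in -2·sin(x) is 1/3.
Lower-order terms cancel with the polynomial part, so the numerator is (3)·x^3 + o(x^3), and the limit is (3)/(1) = 3.

3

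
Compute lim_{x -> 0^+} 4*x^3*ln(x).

0

This is a 0·(−∞) form. Rewrite as 4·ln(x) / x^(−3) and apply L'Hôpital:
the derivative quotient is 4·(1/x) / (−3·x^(−4)) = (-4/3)·x^3 → 0.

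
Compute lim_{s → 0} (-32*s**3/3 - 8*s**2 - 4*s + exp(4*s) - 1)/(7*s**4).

Direct substitution gives 0/0.
Apply L'Hôpital: lim (-32*s^2 - 16*s + 4*e^(4*s) - 4)/(28*s^3), still 0/0.
Apply L'Hôpital: lim (-64*s + 16*e^(4*s) - 16)/(84*s^2), still 0/0.
Apply L'Hôpital: lim (64*e^(4*s) - 64)/(168*s), still 0/0.
After 4 applications of L'Hôpital's rule the quotient is (256*e^(4*s))/(168); substituting s = 0 gives 32/21.

32/21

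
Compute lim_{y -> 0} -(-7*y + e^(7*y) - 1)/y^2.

Direct substitution gives 0/0.
Apply L'Hôpital: lim (7*e^(7*y) - 7)/(-2*y), still 0/0.
After 2 applications of L'Hôpital's rule the quotient is (49*e^(7*y))/(-2); substituting y = 0 gives -49/2.

-49/2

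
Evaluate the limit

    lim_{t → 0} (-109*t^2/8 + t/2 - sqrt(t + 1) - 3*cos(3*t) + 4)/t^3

-1/16

Substitution gives 0/0 (the numerator vanishes to order 3).
Expand each term to order t^3: the coefficient of t^3 in -3·cos(3t) is 0 and in −√(1 + t) is -1/16.
Lower-order terms cancel with the polynomial part, so the numerator is (-1/16)·t^3 + o(t^3), and the limit is (-1/16)/(1) = -1/16.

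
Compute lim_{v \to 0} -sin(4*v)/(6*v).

-2/3

Substitution gives 0/0.
Write it as (4/(-6))·sin(4v)/(4v); since sin(u)/u → 1, the limit is -2/3.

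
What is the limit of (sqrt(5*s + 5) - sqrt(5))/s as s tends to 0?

Substitution gives 0/0. Multiply numerator and denominator by the conjugate √(5 + 5s) + √5.
The numerator becomes (5 + 5s) − 5 = 5s, so the expression simplifies to 5/(√(5 + 5s) + √5).
Letting s → 0 gives 5/(2√5) = √(5)/2.

√(5)/2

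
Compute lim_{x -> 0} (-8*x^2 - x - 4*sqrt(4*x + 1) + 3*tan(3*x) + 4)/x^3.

Substitution gives 0/0; apply L'Hôpital's rule 3 times.
After differentiating numerator and denominator 3 times the quotient is (486*tan(3*x)^2/cos(3*x)^2 + 162/cos(3*x)^2 - 96/(4*x + 1)^(5/2))/(6); at x = 0 this is 11.

11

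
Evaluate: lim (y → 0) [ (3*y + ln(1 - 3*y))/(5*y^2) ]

Direct substitution gives 0/0.
Apply L'Hôpital: lim (3 - 3/(1 - 3*y))/(10*y), still 0/0.
After 2 applications of L'Hôpital's rule the quotient is (-9/(1 - 3*y)^2)/(10); substituting y = 0 gives -9/10.

-9/10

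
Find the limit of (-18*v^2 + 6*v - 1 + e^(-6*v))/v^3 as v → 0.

Direct substitution gives 0/0.
Apply L'Hôpital: lim (-36*v + 6 - 6*e^(-6*v))/(3*v^2), still 0/0.
Apply L'Hôpital: lim (-36 + 36*e^(-6*v))/(6*v), still 0/0.
After 3 applications of L'Hôpital's rule the quotient is (-216*e^(-6*v))/(6); substituting v = 0 gives -36.

-36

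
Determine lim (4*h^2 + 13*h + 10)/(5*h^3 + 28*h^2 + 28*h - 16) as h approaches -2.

1/8

Since h = -2 makes numerator and denominator zero, (h + 2) divides both.
Cancelling it gives (4*h + 5)/(5*h^2 + 18*h - 8); now plug in h = -2 to get 1/8.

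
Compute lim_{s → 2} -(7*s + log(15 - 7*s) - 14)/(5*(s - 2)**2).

Direct substitution gives 0/0.
Apply L'Hôpital: lim (7 - 7/(15 - 7*s))/(20 - 10*s), still 0/0.
After 2 applications of L'Hôpital's rule the quotient is (-49/(15 - 7*s)^2)/(-10); substituting s = 2 gives 49/10.

49/10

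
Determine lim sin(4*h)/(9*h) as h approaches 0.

4/9

Substitution gives 0/0.
Write it as (4/9)·sin(4h)/(4h); since sin(u)/u → 1, the limit is 4/9.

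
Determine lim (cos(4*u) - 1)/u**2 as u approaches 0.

Direct substitution gives 0/0.
Apply L'Hôpital: lim (-4*sin(4*u))/(2*u), still 0/0.
After 2 applications of L'Hôpital's rule the quotient is (-16*cos(4*u))/(2); substituting u = 0 gives -8.

-8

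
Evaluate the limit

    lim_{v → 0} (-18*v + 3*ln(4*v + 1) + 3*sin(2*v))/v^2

-24

Substitution gives 0/0; apply L'Hôpital's rule 2 times.
After differentiating numerator and denominator 2 times the quotient is (-12*sin(2*v) - 48/(4*v + 1)^2)/(2); at v = 0 this is -24.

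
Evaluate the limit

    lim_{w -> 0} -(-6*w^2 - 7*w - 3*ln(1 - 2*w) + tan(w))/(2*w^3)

-25/6

Substitution gives 0/0; apply L'Hôpital's rule 3 times.
After differentiating numerator and denominator 3 times the quotient is (6*tan(w)^2/cos(w)^2 + 2/cos(w)^2 - 48/(2*w - 1)^3)/(-12); at w = 0 this is -25/6.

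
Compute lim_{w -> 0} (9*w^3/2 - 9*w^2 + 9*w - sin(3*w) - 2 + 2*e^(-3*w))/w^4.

Substitution gives 0/0; apply L'Hôpital's rule 4 times.
After differentiating numerator and denominator 4 times the quotient is (-81*sin(3*w) + 162*e^(-3*w))/(24); at w = 0 this is 27/4.

27/4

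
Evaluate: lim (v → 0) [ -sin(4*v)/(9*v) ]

-4/9

Substitution gives 0/0.
Write it as (4/(-9))·sin(4v)/(4v); since sin(u)/u → 1, the limit is -4/9.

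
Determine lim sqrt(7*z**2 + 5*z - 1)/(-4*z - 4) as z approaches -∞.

√(7)/4

For large |z|, √(7*z^2 + 5*z - 1) ≈ √7·|z| and the denominator ≈ -4z.
Since z → −∞, |z| = −z, giving −√7/(-4) = √(7)/4.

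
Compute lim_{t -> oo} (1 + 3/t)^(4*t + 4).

e^(12)

Let L be the limit and take ln: ln L = lim (4t + 4)·ln(1 + 3/t) = lim (4t + 4)·(3/t + O(1/t²)) = 12.
Hence L = e^(12).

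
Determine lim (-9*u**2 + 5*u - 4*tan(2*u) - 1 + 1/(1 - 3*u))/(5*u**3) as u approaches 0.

49/15

Substitution gives 0/0; apply L'Hôpital's rule 3 times.
After differentiating numerator and denominator 3 times the quotient is (-128*tan(2*u)^2/cos(2*u)^2 - 64/cos(2*u)^4 + 162/(3*u - 1)^4)/(30); at u = 0 this is 49/15.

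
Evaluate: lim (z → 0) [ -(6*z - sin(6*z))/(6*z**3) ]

Direct substitution gives 0/0.
Apply L'Hôpital: lim (6 - 6*cos(6*z))/(-18*z^2), still 0/0.
Apply L'Hôpital: lim (36*sin(6*z))/(-36*z), still 0/0.
After 3 applications of L'Hôpital's rule the quotient is (216*cos(6*z))/(-36); substituting z = 0 gives -6.

-6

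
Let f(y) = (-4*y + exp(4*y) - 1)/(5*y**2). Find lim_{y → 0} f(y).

Direct substitution gives 0/0.
Apply L'Hôpital: lim (4*e^(4*y) - 4)/(10*y), still 0/0.
After 2 applications of L'Hôpital's rule the quotient is (16*e^(4*y))/(10); substituting y = 0 gives 8/5.

8/5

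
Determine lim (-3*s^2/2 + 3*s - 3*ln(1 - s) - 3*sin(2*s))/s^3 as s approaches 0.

5

Substitution gives 0/0; apply L'Hôpital's rule 3 times.
After differentiating numerator and denominator 3 times the quotient is (24*cos(2*s) - 6/(s - 1)^3)/(6); at s = 0 this is 5.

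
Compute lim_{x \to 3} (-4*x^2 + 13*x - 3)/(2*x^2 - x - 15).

-1

At x = 3 both the top and bottom vanish — a removable singularity. Factoring out (x - 3) from each leaves (1 - 4*x)/(2*x + 5), which at x = 3 equals -1.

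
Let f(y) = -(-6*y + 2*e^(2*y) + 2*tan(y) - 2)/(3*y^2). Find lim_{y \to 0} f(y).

-4/3

Substitution gives 0/0; apply L'Hôpital's rule 2 times.
After differentiating numerator and denominator 2 times the quotient is (8*e^(2*y) + 4*tan(y)^3 + 4*tan(y))/(-6); at y = 0 this is -4/3.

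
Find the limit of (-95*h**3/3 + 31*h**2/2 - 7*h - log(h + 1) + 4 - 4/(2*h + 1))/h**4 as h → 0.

-255/4

Substitution gives 0/0 (the numerator vanishes to order 4).
Expand each term to order h^4: the coefficient of h^4 in -4·1/(1 + 2h) is -64 and in −ln(1 + h) is 1/4.
Lower-order terms cancel with the polynomial part, so the numerator is (-255/4)·h^4 + o(h^4), and the limit is (-255/4)/(1) = -255/4.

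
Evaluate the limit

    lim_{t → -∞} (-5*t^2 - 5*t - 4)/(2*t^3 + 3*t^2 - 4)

0

The denominator has degree 3 and the numerator degree 2. Dividing numerator and denominator by t^3 sends every term to 0 except the leading denominator term, so the limit is 0.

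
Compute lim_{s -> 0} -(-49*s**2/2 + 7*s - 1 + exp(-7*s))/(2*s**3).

343/12

Direct substitution gives 0/0.
Apply L'Hôpital: lim (-49*s + 7 - 7*e^(-7*s))/(-6*s^2), still 0/0.
Apply L'Hôpital: lim (-49 + 49*e^(-7*s))/(-12*s), still 0/0.
After 3 applications of L'Hôpital's rule the quotient is (-343*e^(-7*s))/(-12); substituting s = 0 gives 343/12.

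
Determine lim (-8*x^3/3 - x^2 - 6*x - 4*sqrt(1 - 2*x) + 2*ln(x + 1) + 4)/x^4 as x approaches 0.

2

Substitution gives 0/0 (the numerator vanishes to order 4).
Expand each term to order x^4: the coefficient of x^4 in 2·ln(1 + x) is -1/2 and in -4·√(1 - 2x) is 5/2.
Lower-order terms cancel with the polynomial part, so the numerator is (2)·x^4 + o(x^4), and the limit is (2)/(1) = 2.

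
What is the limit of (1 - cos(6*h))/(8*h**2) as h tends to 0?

Substitution gives 0/0.
Use (1 − cos u)/u² → 1/2 with u = 6h: the limit is 6²/(2·8) = 9/4.

9/4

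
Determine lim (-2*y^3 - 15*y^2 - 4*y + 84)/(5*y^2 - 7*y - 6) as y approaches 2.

-88/13

Direct substitution gives 0/0, so factor. Both numerator and denominator have (y - 2) as a factor.
After cancelling, the expression reduces to (-2*y^2 - 19*y - 42)/(5*y + 3).
Substituting y = 2 gives -88/13.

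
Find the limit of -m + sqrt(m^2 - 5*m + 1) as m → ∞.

An ∞ − ∞ form. Rationalising with the conjugate, the difference becomes (-5m + 1) / (√(m^2 - 5*m + 1) + m).
For large m the denominator behaves like 2·m, so the quotient tends to -5/2 = -5/2.

-5/2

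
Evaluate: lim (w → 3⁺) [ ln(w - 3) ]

-∞

As w → 3⁺, w - 3 → 0⁺ and ln(w - 3) → −∞.
Multiplying by 1 gives -∞.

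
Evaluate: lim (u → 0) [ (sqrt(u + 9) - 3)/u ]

1/6

Substitution gives 0/0. Multiply numerator and denominator by the conjugate √(9 + u) + √9.
The numerator becomes (9 + u) − 9 = u, so the expression simplifies to 1/(√(9 + u) + √9).
Letting u → 0 gives 1/(2√9) = 1/6.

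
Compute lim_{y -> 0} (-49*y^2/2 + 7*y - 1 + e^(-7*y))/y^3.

Direct substitution gives 0/0.
Apply L'Hôpital: lim (-49*y + 7 - 7*e^(-7*y))/(3*y^2), still 0/0.
Apply L'Hôpital: lim (-49 + 49*e^(-7*y))/(6*y), still 0/0.
After 3 applications of L'Hôpital's rule the quotient is (-343*e^(-7*y))/(6); substituting y = 0 gives -343/6.

-343/6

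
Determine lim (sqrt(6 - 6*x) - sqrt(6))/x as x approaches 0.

Substitution gives 0/0. Multiply numerator and denominator by the conjugate √(6 - 6x) + √6.
The numerator becomes (6 - 6x) − 6 = -6x, so the expression simplifies to -6/(√(6 - 6x) + √6).
Letting x → 0 gives -6/(2√6) = -√(6)/2.

-√(6)/2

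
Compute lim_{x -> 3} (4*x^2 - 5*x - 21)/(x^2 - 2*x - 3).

19/4

Direct substitution gives 0/0, so factor. Both numerator and denominator have (x - 3) as a factor.
After cancelling, the expression reduces to (4*x + 7)/(x + 1).
Substituting x = 3 gives 19/4.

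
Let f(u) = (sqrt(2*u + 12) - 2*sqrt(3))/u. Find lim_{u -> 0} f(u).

√(3)/6

Substitution gives 0/0. Multiply numerator and denominator by the conjugate √(12 + 2u) + √12.
The numerator becomes (12 + 2u) − 12 = 2u, so the expression simplifies to 2/(√(12 + 2u) + √12).
Letting u → 0 gives 2/(2√12) = √(3)/6.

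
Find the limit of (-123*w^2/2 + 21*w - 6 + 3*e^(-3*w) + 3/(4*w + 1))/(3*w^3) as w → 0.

Substitution gives 0/0 (the numerator vanishes to order 3).
Expand each term to order w^3: the coefficient of w^3 in 3·1/(1 + 4w) is -192 and in 3·e^(-3w) is -27/2.
Lower-order terms cancel with the polynomial part, so the numerator is (-411/2)·w^3 + o(w^3), and the limit is (-411/2)/(3) = -137/2.

-137/2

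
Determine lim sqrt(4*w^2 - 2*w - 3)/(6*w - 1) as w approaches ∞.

1/3

For large |w|, √(4*w^2 - 2*w - 3) ≈ √4·|w| and the denominator ≈ 6w.
Since w → +∞, |w| = w, giving √4/(6) = 1/3.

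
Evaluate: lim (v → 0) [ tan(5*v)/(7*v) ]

5/7

Substitution gives 0/0.
Since tan(u)/u → 1 as u → 0, tan(5v)/(5v) → 1 and the limit is 5/7.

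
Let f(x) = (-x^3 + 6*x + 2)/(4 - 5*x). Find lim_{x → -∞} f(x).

The numerator has higher degree (3 > 1); the quotient behaves like (-1/(-5))·x^2 for large |x|.
As x → −∞ this diverges to ∞.

∞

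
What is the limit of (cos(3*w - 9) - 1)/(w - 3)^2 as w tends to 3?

-9/2

Direct substitution gives 0/0.
Apply L'Hôpital: lim (-3*sin(3*w - 9))/(2*w - 6), still 0/0.
After 2 applications of L'Hôpital's rule the quotient is (-9*cos(3*w - 9))/(2); substituting w = 3 gives -9/2.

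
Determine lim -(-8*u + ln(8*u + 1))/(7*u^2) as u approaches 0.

32/7

Direct substitution gives 0/0.
Apply L'Hôpital: lim (-8 + 8/(8*u + 1))/(-14*u), still 0/0.
After 2 applications of L'Hôpital's rule the quotient is (-64/(8*u + 1)^2)/(-14); substituting u = 0 gives 32/7.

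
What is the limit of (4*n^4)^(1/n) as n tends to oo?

Base → ∞ and exponent → 0: an ∞^0 form.
Take logs: (1/n)·ln(4·n^4) = (ln 4 + 4·ln n)/n → 0.
So the limit is e^0 = 1.

1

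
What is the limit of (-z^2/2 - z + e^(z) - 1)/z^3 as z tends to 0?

Direct substitution gives 0/0.
Apply L'Hôpital: lim (-z + e^(z) - 1)/(3*z^2), still 0/0.
Apply L'Hôpital: lim (e^(z) - 1)/(6*z), still 0/0.
After 3 applications of L'Hôpital's rule the quotient is (e^(z))/(6); substituting z = 0 gives 1/6.

1/6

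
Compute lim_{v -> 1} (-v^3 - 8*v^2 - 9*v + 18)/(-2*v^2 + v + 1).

28/3

Since v = 1 makes numerator and denominator zero, (v - 1) divides both.
Cancelling it gives (-v^2 - 9*v - 18)/(-2*v - 1); now plug in v = 1 to get 28/3.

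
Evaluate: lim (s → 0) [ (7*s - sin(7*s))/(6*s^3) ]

343/36

Direct substitution gives 0/0.
Apply L'Hôpital: lim (7 - 7*cos(7*s))/(18*s^2), still 0/0.
Apply L'Hôpital: lim (49*sin(7*s))/(36*s), still 0/0.
After 3 applications of L'Hôpital's rule the quotient is (343*cos(7*s))/(36); substituting s = 0 gives 343/36.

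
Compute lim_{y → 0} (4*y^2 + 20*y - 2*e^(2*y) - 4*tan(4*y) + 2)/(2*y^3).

Substitution gives 0/0 (the numerator vanishes to order 3).
Expand each term to order y^3: the coefficient of y^3 in -2·e^(2y) is -8/3 and in -4·tan(4y) is -256/3.
Lower-order terms cancel with the polynomial part, so the numerator is (-88)·y^3 + o(y^3), and the limit is (-88)/(2) = -44.

-44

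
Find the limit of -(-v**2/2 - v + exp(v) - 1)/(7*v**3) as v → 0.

-1/42

Direct substitution gives 0/0.
Apply L'Hôpital: lim (-v + e^(v) - 1)/(-21*v^2), still 0/0.
Apply L'Hôpital: lim (e^(v) - 1)/(-42*v), still 0/0.
After 3 applications of L'Hôpital's rule the quotient is (e^(v))/(-42); substituting v = 0 gives -1/42.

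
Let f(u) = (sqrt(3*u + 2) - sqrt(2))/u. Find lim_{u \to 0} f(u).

A 0/0 form; rationalise with √(2 + 3u) + √2. This collapses the numerator to 3u, leaving 3/(√(2 + 3u) + √2) → 3/(2√2) = 3*√(2)/4.

3*√(2)/4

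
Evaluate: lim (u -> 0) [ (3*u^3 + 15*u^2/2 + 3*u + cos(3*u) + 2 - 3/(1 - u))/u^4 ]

3/8

Substitution gives 0/0 (the numerator vanishes to order 4).
Expand each term to order u^4: the coefficient of u^4 in cos(3u) is 27/8 and in -3·1/(1 - u) is -3.
Lower-order terms cancel with the polynomial part, so the numerator is (3/8)·u^4 + o(u^4), and the limit is (3/8)/(1) = 3/8.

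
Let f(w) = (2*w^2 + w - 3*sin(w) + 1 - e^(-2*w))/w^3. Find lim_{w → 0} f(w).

11/6

Substitution gives 0/0 (the numerator vanishes to order 3).
Expand each term to order w^3: the coefficient of w^3 in -3·sin(w) is 1/2 and in −e^(-2w) is 4/3.
Lower-order terms cancel with the polynomial part, so the numerator is (11/6)·w^3 + o(w^3), and the limit is (11/6)/(1) = 11/6.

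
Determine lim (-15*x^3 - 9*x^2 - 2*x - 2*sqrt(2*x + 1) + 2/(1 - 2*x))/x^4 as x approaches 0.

133/4

Substitution gives 0/0 (the numerator vanishes to order 4).
Expand each term to order x^4: the coefficient of x^4 in -2·√(1 + 2x) is 5/4 and in 2·1/(1 - 2x) is 32.
Lower-order terms cancel with the polynomial part, so the numerator is (133/4)·x^4 + o(x^4), and the limit is (133/4)/(1) = 133/4.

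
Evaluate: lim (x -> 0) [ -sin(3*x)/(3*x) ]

Substitution gives 0/0.
Write it as (3/(-3))·sin(3x)/(3x); since sin(u)/u → 1, the limit is -1.

-1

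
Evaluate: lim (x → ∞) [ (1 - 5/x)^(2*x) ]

Let L be the limit and take ln: ln L = lim (2x)·ln(1 - 5/x) = lim (2x)·(-5/x + O(1/x²)) = -10.
Hence L = e^(-10).

e^(-10)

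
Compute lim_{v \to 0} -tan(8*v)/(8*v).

Substitution gives 0/0.
Since tan(u)/u → 1 as u → 0, tan(8v)/(8v) → 1 and the limit is 8/(-8) = -1.

-1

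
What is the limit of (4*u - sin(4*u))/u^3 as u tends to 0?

Direct substitution gives 0/0.
Apply L'Hôpital: lim (4 - 4*cos(4*u))/(3*u^2), still 0/0.
Apply L'Hôpital: lim (16*sin(4*u))/(6*u), still 0/0.
After 3 applications of L'Hôpital's rule the quotient is (64*cos(4*u))/(6); substituting u = 0 gives 32/3.

32/3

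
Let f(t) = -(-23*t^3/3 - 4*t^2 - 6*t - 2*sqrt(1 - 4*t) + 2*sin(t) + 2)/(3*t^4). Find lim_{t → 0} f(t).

-20/3

Substitution gives 0/0; apply L'Hôpital's rule 4 times.
After differentiating numerator and denominator 4 times the quotient is (2*sin(t) + 480/(1 - 4*t)^(7/2))/(-72); at t = 0 this is -20/3.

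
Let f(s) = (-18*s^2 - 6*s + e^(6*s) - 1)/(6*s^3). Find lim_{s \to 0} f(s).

Direct substitution gives 0/0.
Apply L'Hôpital: lim (-36*s + 6*e^(6*s) - 6)/(18*s^2), still 0/0.
Apply L'Hôpital: lim (36*e^(6*s) - 36)/(36*s), still 0/0.
After 3 applications of L'Hôpital's rule the quotient is (216*e^(6*s))/(36); substituting s = 0 gives 6.

6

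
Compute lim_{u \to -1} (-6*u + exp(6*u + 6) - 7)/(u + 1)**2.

18

Direct substitution gives 0/0.
Apply L'Hôpital: lim (6*e^(6*u + 6) - 6)/(2*u + 2), still 0/0.
After 2 applications of L'Hôpital's rule the quotient is (36*e^(6*u + 6))/(2); substituting u = -1 gives 18.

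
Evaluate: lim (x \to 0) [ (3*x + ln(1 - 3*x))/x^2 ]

Direct substitution gives 0/0.
Apply L'Hôpital: lim (3 - 3/(1 - 3*x))/(2*x), still 0/0.
After 2 applications of L'Hôpital's rule the quotient is (-9/(1 - 3*x)^2)/(2); substituting x = 0 gives -9/2.

-9/2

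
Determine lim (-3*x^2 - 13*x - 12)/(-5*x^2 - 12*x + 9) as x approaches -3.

Direct substitution gives 0/0, so factor. Both numerator and denominator have (x + 3) as a factor.
After cancelling, the expression reduces to (-3*x - 4)/(3 - 5*x).
Substituting x = -3 gives 5/18.

5/18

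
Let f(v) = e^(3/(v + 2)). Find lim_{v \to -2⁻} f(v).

As v → -2⁻, 3/(v + 2) → −∞, so e^(3/(v + 2)) → 0.

0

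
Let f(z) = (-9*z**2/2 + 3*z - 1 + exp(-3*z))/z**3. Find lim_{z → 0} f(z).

Direct substitution gives 0/0.
Apply L'Hôpital: lim (-9*z + 3 - 3*e^(-3*z))/(3*z^2), still 0/0.
Apply L'Hôpital: lim (-9 + 9*e^(-3*z))/(6*z), still 0/0.
After 3 applications of L'Hôpital's rule the quotient is (-27*e^(-3*z))/(6); substituting z = 0 gives -9/2.

-9/2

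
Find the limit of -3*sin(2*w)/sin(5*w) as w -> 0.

Substitution gives 0/0.
Divide numerator and denominator by w: sin(2w)/w → 2 and sin(5w)/w → 5, so the limit is -3·2/5 = -6/5.

-6/5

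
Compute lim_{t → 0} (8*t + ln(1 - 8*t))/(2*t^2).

-16

Direct substitution gives 0/0.
Apply L'Hôpital: lim (8 - 8/(1 - 8*t))/(4*t), still 0/0.
After 2 applications of L'Hôpital's rule the quotient is (-64/(1 - 8*t)^2)/(4); substituting t = 0 gives -16.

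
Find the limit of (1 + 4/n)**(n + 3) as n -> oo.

e^(4)

The base → 1 and the exponent → ∞: a 1^∞ form.
Take logarithms: (n + 3)·ln(1 + 4/n). Since ln(1+u) ~ u for small u, this behaves like (n)·(4/n) → 4.
So the limit is e^(4).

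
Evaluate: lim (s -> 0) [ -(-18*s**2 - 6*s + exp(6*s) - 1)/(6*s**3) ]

-6

Direct substitution gives 0/0.
Apply L'Hôpital: lim (-36*s + 6*e^(6*s) - 6)/(-18*s^2), still 0/0.
Apply L'Hôpital: lim (36*e^(6*s) - 36)/(-36*s), still 0/0.
After 3 applications of L'Hôpital's rule the quotient is (216*e^(6*s))/(-36); substituting s = 0 gives -6.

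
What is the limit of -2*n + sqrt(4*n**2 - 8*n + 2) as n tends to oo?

This has the form ∞ − ∞. Multiply and divide by the conjugate √(4*n^2 - 8*n + 2) + 2n.
That gives (-8n + 2) / (√(4*n^2 - 8*n + 2) + 2n).
Divide numerator and denominator by n: the limit is -8/(2·2) = -2.

-2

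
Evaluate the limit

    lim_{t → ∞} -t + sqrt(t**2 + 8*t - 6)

An ∞ − ∞ form. Rationalising with the conjugate, the difference becomes (8t - 6) / (√(t^2 + 8*t - 6) + t).
For large t the denominator behaves like 2·t, so the quotient tends to 8/2 = 4.

4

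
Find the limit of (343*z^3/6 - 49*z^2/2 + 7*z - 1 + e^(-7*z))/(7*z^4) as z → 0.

Direct substitution gives 0/0.
Apply L'Hôpital: lim (343*z^2/2 - 49*z + 7 - 7*e^(-7*z))/(28*z^3), still 0/0.
Apply L'Hôpital: lim (343*z - 49 + 49*e^(-7*z))/(84*z^2), still 0/0.
Apply L'Hôpital: lim (343 - 343*e^(-7*z))/(168*z), still 0/0.
After 4 applications of L'Hôpital's rule the quotient is (2401*e^(-7*z))/(168); substituting z = 0 gives 343/24.

343/24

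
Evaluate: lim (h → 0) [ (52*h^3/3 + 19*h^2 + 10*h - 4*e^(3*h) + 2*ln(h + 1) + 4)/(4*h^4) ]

Substitution gives 0/0; apply L'Hôpital's rule 4 times.
After differentiating numerator and denominator 4 times the quotient is (-324*e^(3*h) - 12/(h + 1)^4)/(96); at h = 0 this is -7/2.

-7/2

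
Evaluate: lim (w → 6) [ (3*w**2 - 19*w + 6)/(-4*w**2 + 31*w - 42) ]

Since w = 6 makes numerator and denominator zero, (w - 6) divides both.
Cancelling it gives (3*w - 1)/(7 - 4*w); now plug in w = 6 to get -1.

-1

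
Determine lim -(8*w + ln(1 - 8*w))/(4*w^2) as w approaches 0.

8

Direct substitution gives 0/0.
Apply L'Hôpital: lim (8 - 8/(1 - 8*w))/(-8*w), still 0/0.
After 2 applications of L'Hôpital's rule the quotient is (-64/(1 - 8*w)^2)/(-8); substituting w = 0 gives 8.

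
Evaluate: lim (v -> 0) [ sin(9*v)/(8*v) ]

Substitution gives 0/0.
Write it as (9/8)·sin(9v)/(9v); since sin(u)/u → 1, the limit is 9/8.

9/8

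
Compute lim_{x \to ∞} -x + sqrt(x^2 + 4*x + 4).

2

This has the form ∞ − ∞. Multiply and divide by the conjugate √(x^2 + 4*x + 4) + x.
That gives (4x + 4) / (√(x^2 + 4*x + 4) + x).
Divide numerator and denominator by x: the limit is 4/(2·1) = 2.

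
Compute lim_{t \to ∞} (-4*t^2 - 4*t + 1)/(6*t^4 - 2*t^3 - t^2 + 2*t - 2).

0

The denominator has degree 4 and the numerator degree 2. Dividing numerator and denominator by t^4 sends every term to 0 except the leading denominator term, so the limit is 0.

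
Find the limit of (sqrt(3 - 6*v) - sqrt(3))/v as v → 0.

Substitution gives 0/0. Multiply numerator and denominator by the conjugate √(3 - 6v) + √3.
The numerator becomes (3 - 6v) − 3 = -6v, so the expression simplifies to -6/(√(3 - 6v) + √3).
Letting v → 0 gives -6/(2√3) = -√(3).

-√(3)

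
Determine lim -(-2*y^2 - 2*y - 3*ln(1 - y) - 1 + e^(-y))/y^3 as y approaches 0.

Substitution gives 0/0 (the numerator vanishes to order 3).
Expand each term to order y^3: the coefficient of y^3 in e^(-y) is -1/6 and in -3·ln(1 - y) is 1.
Lower-order terms cancel with the polynomial part, so the numerator is (5/6)·y^3 + o(y^3), and the limit is (5/6)/(-1) = -5/6.

-5/6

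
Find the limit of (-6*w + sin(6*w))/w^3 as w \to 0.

Direct substitution gives 0/0.
Apply L'Hôpital: lim (6*cos(6*w) - 6)/(3*w^2), still 0/0.
Apply L'Hôpital: lim (-36*sin(6*w))/(6*w), still 0/0.
After 3 applications of L'Hôpital's rule the quotient is (-216*cos(6*w))/(6); substituting w = 0 gives -36.

-36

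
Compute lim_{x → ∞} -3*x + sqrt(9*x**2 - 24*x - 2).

-4

An ∞ − ∞ form. Rationalising with the conjugate, the difference becomes (-24x - 2) / (√(9*x^2 - 24*x - 2) + 3x).
For large x the denominator behaves like 2·3x, so the quotient tends to -24/6 = -4.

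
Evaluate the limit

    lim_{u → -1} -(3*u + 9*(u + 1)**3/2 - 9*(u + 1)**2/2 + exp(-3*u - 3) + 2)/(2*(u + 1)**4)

-27/16

Direct substitution gives 0/0.
Apply L'Hôpital: lim (-9*u + 27*(u + 1)^2/2 - 3*e^(-3*u - 3) - 6)/(-8*(u + 1)^3), still 0/0.
Apply L'Hôpital: lim (27*u + 9*e^(-3*u - 3) + 18)/(-24*(u + 1)^2), still 0/0.
Apply L'Hôpital: lim (27 - 27*e^(-3*u - 3))/(-48*u - 48), still 0/0.
After 4 applications of L'Hôpital's rule the quotient is (81*e^(-3*u - 3))/(-48); substituting u = -1 gives -27/16.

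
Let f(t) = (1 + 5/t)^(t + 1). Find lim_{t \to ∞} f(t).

e^(5)

The base → 1 and the exponent → ∞: a 1^∞ form.
Take logarithms: (t + 1)·ln(1 + 5/t). Since ln(1+u) ~ u for small u, this behaves like (t)·(5/t) → 5.
So the limit is e^(5).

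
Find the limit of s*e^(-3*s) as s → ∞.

Write as s^1/e^{3s}, an ∞/∞ form.
Exponential growth dominates any polynomial, so repeated L'Hôpital (or the standard result) gives 0.

0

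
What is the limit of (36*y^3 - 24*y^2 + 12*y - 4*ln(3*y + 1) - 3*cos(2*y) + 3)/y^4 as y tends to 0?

Substitution gives 0/0 (the numerator vanishes to order 4).
Expand each term to order y^4: the coefficient of y^4 in -3·cos(2y) is -2 and in -4·ln(1 + 3y) is 81.
Lower-order terms cancel with the polynomial part, so the numerator is (79)·y^4 + o(y^4), and the limit is (79)/(1) = 79.

79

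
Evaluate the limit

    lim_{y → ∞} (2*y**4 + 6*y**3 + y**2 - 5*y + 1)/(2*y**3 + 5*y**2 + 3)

∞

The numerator has higher degree (4 > 3); the quotient behaves like (2/(2))·y^1 for large |y|.
As y → +∞ this diverges to ∞.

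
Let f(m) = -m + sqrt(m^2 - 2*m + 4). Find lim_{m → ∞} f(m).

-1

This has the form ∞ − ∞. Multiply and divide by the conjugate √(m^2 - 2*m + 4) + m.
That gives (-2m + 4) / (√(m^2 - 2*m + 4) + m).
Divide numerator and denominator by m: the limit is -2/(2·1) = -1.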